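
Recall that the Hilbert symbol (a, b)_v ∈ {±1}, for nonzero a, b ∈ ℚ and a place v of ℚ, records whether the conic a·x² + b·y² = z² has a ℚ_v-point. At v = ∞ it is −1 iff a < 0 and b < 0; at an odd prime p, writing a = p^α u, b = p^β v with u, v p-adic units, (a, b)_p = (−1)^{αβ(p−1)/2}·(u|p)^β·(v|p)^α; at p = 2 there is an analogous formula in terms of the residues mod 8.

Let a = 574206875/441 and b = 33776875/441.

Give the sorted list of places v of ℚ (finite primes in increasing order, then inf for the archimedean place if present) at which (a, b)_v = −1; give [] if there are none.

Mod squares: a ≡ 11, b ≡ 187. Check v ∈ {∞, 2, 3, 5, 7, 11, 17}.
v=7: a=7^-2·(≡2), b=7^-2·(≡3) mod 7; (2|7)=+1, (3|7)=-1; (−1)^{-2·-2·3}·(+1)^-2·(-1)^-2 = +1.
v=11: a=11^1·(≡4), b=11^1·(≡8) mod 11; (4|11)=+1, (8|11)=-1; (−1)^{1·1·5}·(+1)^1·(-1)^1 = +1.
v=5: a=5^4·(≡1), b=5^4·(≡3) mod 5; (1|5)=+1, (3|5)=-1; (−1)^{4·4·2}·(+1)^4·(-1)^4 = +1.
v=3: a=3^-2·(≡2), b=3^-2·(≡1) mod 3; (2|3)=-1, (1|3)=+1; (−1)^{-2·-2·1}·(-1)^-2·(+1)^-2 = +1.
v=17: a=17^4·(≡10), b=17^3·(≡10) mod 17; (10|17)=-1, (10|17)=-1; (−1)^{4·3·8}·(-1)^3·(-1)^4 = -1.
v=2: v_2(a)=0, v_2(b)=0; units ≡ 3, 3 (mod 8); ε·ε+αω+βω = 1·1+0·1+0·1 ≡ 1  ⇒  (a,b)_2 = -1.
v=∞: 11 > 0 and 187 > 0  ⇒  (a,b)_∞ = +1.
|Ram(11, 187)| = 2, even; anisotropic at {2, 17}.

[2, 17]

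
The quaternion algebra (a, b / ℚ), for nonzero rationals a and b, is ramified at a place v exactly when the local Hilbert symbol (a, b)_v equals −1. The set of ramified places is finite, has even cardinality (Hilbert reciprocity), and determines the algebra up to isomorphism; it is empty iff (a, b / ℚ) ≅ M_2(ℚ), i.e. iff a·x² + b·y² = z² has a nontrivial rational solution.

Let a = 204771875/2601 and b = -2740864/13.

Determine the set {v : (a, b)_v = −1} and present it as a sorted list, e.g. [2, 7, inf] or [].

[5, 7, 19, 23]

(a, b) ≡ (327635, -11362) mod (ℚ^×)²; places V = {2, 3, 5, 7, 11, 13, 17, 19, 23, 37, ∞}.
(a,b)_37: α=1, u≡36; β=0, v≡33 (mod 37); (36|37)=+1, (33|37)=+1; sign (−1)^0·+1^0·+1^1 = +1.
(a,b)_7: α=1, u≡5; β=2, v≡6 (mod 7); (5|7)=-1, (6|7)=-1; sign (−1)^0·-1^2·-1^1 = -1.
(a,b)_17: α=-2, u≡14; β=0, v≡14 (mod 17); (14|17)=-1, (14|17)=-1; sign (−1)^0·-1^0·-1^-2 = +1.
(a,b)_13: α=0, u≡9; β=-1, v≡4 (mod 13); (9|13)=+1, (4|13)=+1; sign (−1)^0·+1^-1·+1^0 = +1.
(a,b)_2: α=0, β=7; u≡3, v≡7 (mod 8); ε(u)ε(v)=1·1, αω(v)=0·0, βω(u)=7·1; sum ≡ 0  ⇒  +1.
(a,b)_5: α=5, u≡2; β=0, v≡2 (mod 5); (2|5)=-1, (2|5)=-1; sign (−1)^0·-1^0·-1^5 = -1.
(a,b)_19: α=0, u≡18; β=1, v≡14 (mod 19); (18|19)=-1, (14|19)=-1; sign (−1)^0·-1^1·-1^0 = -1.
(a,b)_∞: sgn(327635)=+, sgn(-11362)=−, so +1.
(a,b)_23: α=1, u≡16; β=1, v≡12 (mod 23); (16|23)=+1, (12|23)=+1; sign (−1)^1·+1^1·+1^1 = -1.
(a,b)_3: α=-2, u≡2; β=0, v≡2 (mod 3); (2|3)=-1, (2|3)=-1; sign (−1)^0·-1^0·-1^-2 = +1.
(a,b)_11: α=1, u≡10; β=0, v≡3 (mod 11); (10|11)=-1, (3|11)=+1; sign (−1)^0·-1^0·+1^1 = +1.
|Ram(327635, -11362)| = 4, even; anisotropic at {5, 7, 19, 23}.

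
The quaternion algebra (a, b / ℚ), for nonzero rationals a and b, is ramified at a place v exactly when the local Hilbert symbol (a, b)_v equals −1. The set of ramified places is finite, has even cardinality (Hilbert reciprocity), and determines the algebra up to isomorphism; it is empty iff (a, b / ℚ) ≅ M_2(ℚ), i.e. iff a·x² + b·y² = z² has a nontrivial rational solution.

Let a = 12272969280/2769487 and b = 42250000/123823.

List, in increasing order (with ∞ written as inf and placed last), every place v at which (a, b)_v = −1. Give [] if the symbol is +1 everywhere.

[2, 5, 11, 13]

Mod squares: a ≡ 15015, b ≡ 7. Check v ∈ {∞, 2, 3, 5, 7, 11, 13, 17, 19, 23, 37}.
v=17: a=17^-2·(≡2), b=17^0·(≡3) mod 17; (2|17)=+1, (3|17)=-1; (−1)^{-2·0·8}·(+1)^0·(-1)^-2 = +1.
v=5: a=5^1·(≡3), b=5^6·(≡3) mod 5; (3|5)=-1, (3|5)=-1; (−1)^{1·6·2}·(-1)^6·(-1)^1 = -1.
v=11: a=11^1·(≡4), b=11^0·(≡8) mod 11; (4|11)=+1, (8|11)=-1; (−1)^{1·0·5}·(+1)^0·(-1)^1 = -1.
v=3: a=3^1·(≡1), b=3^0·(≡1) mod 3; (1|3)=+1, (1|3)=+1; (−1)^{1·0·1}·(+1)^0·(+1)^1 = +1.
v=2: v_2(a)=6, v_2(b)=4; units ≡ 7, 7 (mod 8); ε·ε+αω+βω = 1·1+6·0+4·0 ≡ 1  ⇒  (a,b)_2 = -1.
v=19: a=19^0·(≡16), b=19^-2·(≡4) mod 19; (16|19)=+1, (4|19)=+1; (−1)^{0·-2·9}·(+1)^-2·(+1)^0 = +1.
v=37: a=37^-2·(≡11), b=37^0·(≡28) mod 37; (11|37)=+1, (28|37)=+1; (−1)^{-2·0·18}·(+1)^0·(+1)^-2 = +1.
v=7: a=7^-1·(≡5), b=7^-3·(≡4) mod 7; (5|7)=-1, (4|7)=+1; (−1)^{-1·-3·3}·(-1)^-3·(+1)^-1 = +1.
v=23: a=23^2·(≡20), b=23^0·(≡14) mod 23; (20|23)=-1, (14|23)=-1; (−1)^{2·0·11}·(-1)^0·(-1)^2 = +1.
v=∞: 15015 > 0 and 7 > 0  ⇒  (a,b)_∞ = +1.
v=13: a=13^3·(≡6), b=13^2·(≡8) mod 13; (6|13)=-1, (8|13)=-1; (−1)^{3·2·6}·(-1)^2·(-1)^3 = -1.
Ram(15015, 7) = {2, 5, 11, 13}; no ℚ_2-point on the conic.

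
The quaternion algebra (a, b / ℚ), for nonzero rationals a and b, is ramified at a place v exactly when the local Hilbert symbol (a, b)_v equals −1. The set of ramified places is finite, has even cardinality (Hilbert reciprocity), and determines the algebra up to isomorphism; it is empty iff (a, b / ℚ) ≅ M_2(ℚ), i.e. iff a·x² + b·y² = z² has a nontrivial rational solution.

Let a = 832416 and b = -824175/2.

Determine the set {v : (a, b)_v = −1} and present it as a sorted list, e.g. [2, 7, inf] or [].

Mod squares: a ≡ 52026, b ≡ -814. Check v ∈ {∞, 2, 3, 5, 11, 13, 23, 29, 37}.
v=∞: 52026 > 0 and -814 < 0  ⇒  (a,b)_∞ = +1.
v=11: a=11^0·(≡2), b=11^1·(≡9) mod 11; (2|11)=-1, (9|11)=+1; (−1)^{0·1·5}·(-1)^1·(+1)^0 = -1.
v=5: a=5^0·(≡1), b=5^2·(≡4) mod 5; (1|5)=+1, (4|5)=+1; (−1)^{0·2·2}·(+1)^2·(+1)^0 = +1.
v=2: v_2(a)=5, v_2(b)=-1; units ≡ 5, 1 (mod 8); ε·ε+αω+βω = 0·0+5·0+-1·1 ≡ 1  ⇒  (a,b)_2 = -1.
v=37: a=37^0·(≡27), b=37^1·(≡18) mod 37; (27|37)=+1, (18|37)=-1; (−1)^{0·1·18}·(+1)^1·(-1)^0 = +1.
v=3: a=3^1·(≡2), b=3^4·(≡2) mod 3; (2|3)=-1, (2|3)=-1; (−1)^{1·4·1}·(-1)^4·(-1)^1 = -1.
v=29: a=29^1·(≡23), b=29^0·(≡17) mod 29; (23|29)=+1, (17|29)=-1; (−1)^{1·0·14}·(+1)^0·(-1)^1 = -1.
v=23: a=23^1·(≡13), b=23^0·(≡15) mod 23; (13|23)=+1, (15|23)=-1; (−1)^{1·0·11}·(+1)^0·(-1)^1 = -1.
v=13: a=13^1·(≡7), b=13^0·(≡6) mod 13; (7|13)=-1, (6|13)=-1; (−1)^{1·0·6}·(-1)^0·(-1)^1 = -1.
Ram(52026, -814) = {2, 3, 11, 13, 23, 29}; no ℚ_2-point on the conic.

[2, 3, 11, 13, 23, 29]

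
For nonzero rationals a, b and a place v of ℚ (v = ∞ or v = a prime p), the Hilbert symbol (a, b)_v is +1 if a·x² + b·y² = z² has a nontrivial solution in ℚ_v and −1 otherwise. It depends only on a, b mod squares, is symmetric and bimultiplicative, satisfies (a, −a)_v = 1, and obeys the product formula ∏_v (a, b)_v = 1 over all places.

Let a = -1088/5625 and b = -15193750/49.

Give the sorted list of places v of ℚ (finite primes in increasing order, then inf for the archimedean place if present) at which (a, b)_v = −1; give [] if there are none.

[5, inf]

Mod squares: a ≡ -17, b ≡ -24310. Check v ∈ {∞, 2, 3, 5, 7, 11, 13, 17}.
v=2: v_2(a)=6, v_2(b)=1; units ≡ 7, 5 (mod 8); ε·ε+αω+βω = 1·0+6·1+1·0 ≡ 0  ⇒  (a,b)_2 = +1.
v=11: a=11^0·(≡3), b=11^1·(≡4) mod 11; (3|11)=+1, (4|11)=+1; (−1)^{0·1·5}·(+1)^1·(+1)^0 = +1.
v=7: a=7^0·(≡1), b=7^-2·(≡2) mod 7; (1|7)=+1, (2|7)=+1; (−1)^{0·-2·3}·(+1)^-2·(+1)^0 = +1.
v=5: a=5^-4·(≡3), b=5^5·(≡2) mod 5; (3|5)=-1, (2|5)=-1; (−1)^{-4·5·2}·(-1)^5·(-1)^-4 = -1.
v=3: a=3^-2·(≡1), b=3^0·(≡2) mod 3; (1|3)=+1, (2|3)=-1; (−1)^{-2·0·1}·(+1)^0·(-1)^-2 = +1.
v=17: a=17^1·(≡15), b=17^1·(≡13) mod 17; (15|17)=+1, (13|17)=+1; (−1)^{1·1·8}·(+1)^1·(+1)^1 = +1.
v=∞: -17 < 0 and -24310 < 0  ⇒  (a,b)_∞ = -1.
v=13: a=13^0·(≡12), b=13^1·(≡8) mod 13; (12|13)=+1, (8|13)=-1; (−1)^{0·1·6}·(+1)^1·(-1)^0 = +1.
Ram(-17, -24310) = {5, ∞}; no ℚ_5-point on the conic.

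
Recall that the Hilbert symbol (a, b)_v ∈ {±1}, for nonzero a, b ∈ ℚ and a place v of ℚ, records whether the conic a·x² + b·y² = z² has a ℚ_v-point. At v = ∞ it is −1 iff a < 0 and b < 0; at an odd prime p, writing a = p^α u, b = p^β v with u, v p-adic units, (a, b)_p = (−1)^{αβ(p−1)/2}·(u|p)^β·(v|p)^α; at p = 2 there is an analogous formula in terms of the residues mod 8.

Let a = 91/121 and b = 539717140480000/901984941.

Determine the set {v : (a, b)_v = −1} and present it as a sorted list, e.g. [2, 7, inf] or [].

(a, b) ≡ (91, 203) mod (ℚ^×)²; places V = {2, 3, 5, 7, 11, 13, 29, ∞}.
(a,b)_7: α=1, u≡3; β=7, v≡2 (mod 7); (3|7)=-1, (2|7)=+1; sign (−1)^1·-1^7·+1^1 = +1.
(a,b)_13: α=1, u≡5; β=-4, v≡7 (mod 13); (5|13)=-1, (7|13)=-1; sign (−1)^0·-1^-4·-1^1 = -1.
(a,b)_2: α=0, β=20; u≡3, v≡3 (mod 8); ε(u)ε(v)=1·1, αω(v)=0·1, βω(u)=20·1; sum ≡ 1  ⇒  -1.
(a,b)_5: α=0, u≡1; β=4, v≡3 (mod 5); (1|5)=+1, (3|5)=-1; sign (−1)^0·+1^4·-1^0 = +1.
(a,b)_29: α=0, u≡24; β=-1, v≡16 (mod 29); (24|29)=+1, (16|29)=+1; sign (−1)^0·+1^-1·+1^0 = +1.
(a,b)_11: α=-2, u≡3; β=-2, v≡3 (mod 11); (3|11)=+1, (3|11)=+1; sign (−1)^0·+1^-2·+1^-2 = +1.
(a,b)_∞: sgn(91)=+, sgn(203)=+, so +1.
(a,b)_3: α=0, u≡1; β=-2, v≡2 (mod 3); (1|3)=+1, (2|3)=-1; sign (−1)^0·+1^-2·-1^0 = +1.
|Ram(91, 203)| = 2, even; anisotropic at {2, 13}.

[2, 13]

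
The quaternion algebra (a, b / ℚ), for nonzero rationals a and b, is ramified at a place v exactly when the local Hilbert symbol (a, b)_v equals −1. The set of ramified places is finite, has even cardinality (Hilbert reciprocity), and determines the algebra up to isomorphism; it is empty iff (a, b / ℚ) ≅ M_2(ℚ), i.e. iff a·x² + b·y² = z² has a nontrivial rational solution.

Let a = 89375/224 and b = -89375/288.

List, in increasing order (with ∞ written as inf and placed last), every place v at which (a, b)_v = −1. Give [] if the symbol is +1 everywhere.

[11, 13]

Mod squares: a ≡ 2002, b ≡ -286. Check v ∈ {∞, 2, 3, 5, 7, 11, 13}.
v=∞: 2002 > 0 and -286 < 0  ⇒  (a,b)_∞ = +1.
v=5: a=5^4·(≡2), b=5^4·(≡4) mod 5; (2|5)=-1, (4|5)=+1; (−1)^{4·4·2}·(-1)^4·(+1)^4 = +1.
v=3: a=3^0·(≡1), b=3^-2·(≡2) mod 3; (1|3)=+1, (2|3)=-1; (−1)^{0·-2·1}·(+1)^-2·(-1)^0 = +1.
v=11: a=11^1·(≡10), b=11^1·(≡2) mod 11; (10|11)=-1, (2|11)=-1; (−1)^{1·1·5}·(-1)^1·(-1)^1 = -1.
v=13: a=13^1·(≡8), b=13^1·(≡1) mod 13; (8|13)=-1, (1|13)=+1; (−1)^{1·1·6}·(-1)^1·(+1)^1 = -1.
v=7: a=7^-1·(≡5), b=7^0·(≡1) mod 7; (5|7)=-1, (1|7)=+1; (−1)^{-1·0·3}·(-1)^0·(+1)^-1 = +1.
v=2: v_2(a)=-5, v_2(b)=-5; units ≡ 1, 1 (mod 8); ε·ε+αω+βω = 0·0+-5·0+-5·0 ≡ 0  ⇒  (a,b)_2 = +1.
|Ram(2002, -286)| = 2, even; anisotropic at {11, 13}.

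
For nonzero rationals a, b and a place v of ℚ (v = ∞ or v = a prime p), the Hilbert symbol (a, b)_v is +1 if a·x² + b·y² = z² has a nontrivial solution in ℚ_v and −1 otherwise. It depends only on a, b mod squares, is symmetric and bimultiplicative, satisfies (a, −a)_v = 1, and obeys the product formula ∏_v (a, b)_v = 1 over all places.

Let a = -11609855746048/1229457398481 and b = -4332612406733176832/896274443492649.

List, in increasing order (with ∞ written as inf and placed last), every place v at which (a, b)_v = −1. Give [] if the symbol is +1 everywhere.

[7, inf]

(a, b) ≡ (-238, -2) mod (ℚ^×)²; places V = {2, 3, 7, 13, 17, 29, ∞}.
(a,b)_29: α=2, u≡4; β=2, v≡12 (mod 29); (4|29)=+1, (12|29)=-1; sign (−1)^0·+1^2·-1^2 = +1.
(a,b)_13: α=-4, u≡4; β=-4, v≡11 (mod 13); (4|13)=+1, (11|13)=-1; sign (−1)^0·+1^-4·-1^-4 = +1.
(a,b)_7: α=3, u≡4; β=6, v≡5 (mod 7); (4|7)=+1, (5|7)=-1; sign (−1)^0·+1^6·-1^3 = -1.
(a,b)_∞: sgn(-238)=−, sgn(-2)=−, so -1.
(a,b)_3: α=-16, u≡2; β=-22, v≡1 (mod 3); (2|3)=-1, (1|3)=+1; sign (−1)^0·-1^-22·+1^-16 = +1.
(a,b)_2: α=13, β=19; u≡1, v≡7 (mod 8); ε(u)ε(v)=0·1, αω(v)=13·0, βω(u)=19·0; sum ≡ 0  ⇒  +1.
(a,b)_17: α=3, u≡14; β=4, v≡16 (mod 17); (14|17)=-1, (16|17)=+1; sign (−1)^0·-1^4·+1^3 = +1.
|Ram(-238, -2)| = 2, even; anisotropic at {7, ∞}.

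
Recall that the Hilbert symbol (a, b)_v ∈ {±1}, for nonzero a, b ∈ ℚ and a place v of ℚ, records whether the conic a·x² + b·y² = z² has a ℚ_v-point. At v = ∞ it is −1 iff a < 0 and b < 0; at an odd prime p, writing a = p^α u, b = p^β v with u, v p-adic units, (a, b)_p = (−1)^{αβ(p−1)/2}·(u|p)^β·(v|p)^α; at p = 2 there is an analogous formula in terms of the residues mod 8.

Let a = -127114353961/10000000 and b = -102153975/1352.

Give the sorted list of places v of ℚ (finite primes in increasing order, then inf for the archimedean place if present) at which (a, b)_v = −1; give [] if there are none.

(a, b) ≡ (-10, -462) mod (ℚ^×)²; places V = {2, 3, 5, 7, 11, 13, 19, 31, 53, ∞}.
(a,b)_31: α=4, u≡17; β=0, v≡22 (mod 31); (17|31)=-1, (22|31)=-1; sign (−1)^0·-1^0·-1^4 = +1.
(a,b)_7: α=2, u≡2; β=3, v≡4 (mod 7); (2|7)=+1, (4|7)=+1; sign (−1)^0·+1^3·+1^2 = +1.
(a,b)_53: α=2, u≡11; β=0, v≡1 (mod 53); (11|53)=+1, (1|53)=+1; sign (−1)^0·+1^0·+1^2 = +1.
(a,b)_11: α=0, u≡1; β=1, v≡8 (mod 11); (1|11)=+1, (8|11)=-1; sign (−1)^0·+1^1·-1^0 = +1.
(a,b)_3: α=0, u≡2; β=1, v≡2 (mod 3); (2|3)=-1, (2|3)=-1; sign (−1)^0·-1^1·-1^0 = -1.
(a,b)_2: α=-7, β=-3; u≡3, v≡1 (mod 8); ε(u)ε(v)=1·0, αω(v)=-7·0, βω(u)=-3·1; sum ≡ 1  ⇒  -1.
(a,b)_19: α=0, u≡4; β=2, v≡10 (mod 19); (4|19)=+1, (10|19)=-1; sign (−1)^0·+1^2·-1^0 = +1.
(a,b)_∞: sgn(-10)=−, sgn(-462)=−, so -1.
(a,b)_13: α=0, u≡12; β=-2, v≡8 (mod 13); (12|13)=+1, (8|13)=-1; sign (−1)^0·+1^-2·-1^0 = +1.
(a,b)_5: α=-7, u≡3; β=2, v≡3 (mod 5); (3|5)=-1, (3|5)=-1; sign (−1)^0·-1^2·-1^-7 = -1.
|Ram(-10, -462)| = 4, even; anisotropic at {2, 3, 5, ∞}.

[2, 3, 5, inf]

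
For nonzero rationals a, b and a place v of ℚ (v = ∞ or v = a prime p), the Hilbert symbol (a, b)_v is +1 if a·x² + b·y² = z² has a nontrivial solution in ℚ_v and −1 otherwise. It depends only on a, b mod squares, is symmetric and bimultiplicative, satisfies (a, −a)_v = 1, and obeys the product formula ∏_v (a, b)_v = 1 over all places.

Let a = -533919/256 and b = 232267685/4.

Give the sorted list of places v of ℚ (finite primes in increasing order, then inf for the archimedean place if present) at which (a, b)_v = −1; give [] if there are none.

[3, 17, 19, 29]

Mod squares: a ≡ -1479, b ≡ 1374365. Check v ∈ {∞, 2, 3, 5, 13, 17, 19, 23, 29, 37}.
v=13: a=13^0·(≡12), b=13^2·(≡11) mod 13; (12|13)=+1, (11|13)=-1; (−1)^{0·2·6}·(+1)^2·(-1)^0 = +1.
v=29: a=29^1·(≡5), b=29^0·(≡11) mod 29; (5|29)=+1, (11|29)=-1; (−1)^{1·0·14}·(+1)^0·(-1)^1 = -1.
v=19: a=19^2·(≡13), b=19^1·(≡18) mod 19; (13|19)=-1, (18|19)=-1; (−1)^{2·1·9}·(-1)^1·(-1)^2 = -1.
v=23: a=23^0·(≡1), b=23^1·(≡2) mod 23; (1|23)=+1, (2|23)=+1; (−1)^{0·1·11}·(+1)^1·(+1)^0 = +1.
v=5: a=5^0·(≡1), b=5^1·(≡3) mod 5; (1|5)=+1, (3|5)=-1; (−1)^{0·1·2}·(+1)^1·(-1)^0 = +1.
v=3: a=3^1·(≡2), b=3^0·(≡2) mod 3; (2|3)=-1, (2|3)=-1; (−1)^{1·0·1}·(-1)^0·(-1)^1 = -1.
v=∞: -1479 < 0 and 1374365 > 0  ⇒  (a,b)_∞ = +1.
v=17: a=17^1·(≡9), b=17^1·(≡6) mod 17; (9|17)=+1, (6|17)=-1; (−1)^{1·1·8}·(+1)^1·(-1)^1 = -1.
v=2: v_2(a)=-8, v_2(b)=-2; units ≡ 1, 5 (mod 8); ε·ε+αω+βω = 0·0+-8·1+-2·0 ≡ 0  ⇒  (a,b)_2 = +1.
v=37: a=37^0·(≡3), b=37^1·(≡12) mod 37; (3|37)=+1, (12|37)=+1; (−1)^{0·1·18}·(+1)^1·(+1)^0 = +1.
Ram(-1479, 1374365) = {3, 17, 19, 29}; no ℚ_3-point on the conic.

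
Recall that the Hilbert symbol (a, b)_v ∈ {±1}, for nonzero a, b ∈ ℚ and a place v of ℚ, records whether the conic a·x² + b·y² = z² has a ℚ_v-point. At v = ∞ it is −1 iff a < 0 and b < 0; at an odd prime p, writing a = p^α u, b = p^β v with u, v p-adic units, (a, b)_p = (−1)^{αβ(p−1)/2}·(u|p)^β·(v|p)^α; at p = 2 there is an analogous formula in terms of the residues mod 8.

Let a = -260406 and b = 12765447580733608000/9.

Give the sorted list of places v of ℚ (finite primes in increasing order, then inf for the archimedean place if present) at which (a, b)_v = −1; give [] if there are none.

[]

Mod squares: a ≡ -28934, b ≡ 131905. Check v ∈ {∞, 2, 3, 5, 17, 23, 31, 37}.
v=∞: -28934 < 0 and 131905 > 0  ⇒  (a,b)_∞ = +1.
v=5: a=5^0·(≡4), b=5^3·(≡1) mod 5; (4|5)=+1, (1|5)=+1; (−1)^{0·3·2}·(+1)^3·(+1)^0 = +1.
v=31: a=31^0·(≡25), b=31^1·(≡18) mod 31; (25|31)=+1, (18|31)=+1; (−1)^{0·1·15}·(+1)^1·(+1)^0 = +1.
v=2: v_2(a)=1, v_2(b)=6; units ≡ 5, 1 (mod 8); ε·ε+αω+βω = 0·0+1·0+6·1 ≡ 0  ⇒  (a,b)_2 = +1.
v=37: a=37^1·(≡29), b=37^3·(≡14) mod 37; (29|37)=-1, (14|37)=-1; (−1)^{1·3·18}·(-1)^3·(-1)^1 = +1.
v=17: a=17^1·(≡16), b=17^4·(≡8) mod 17; (16|17)=+1, (8|17)=+1; (−1)^{1·4·8}·(+1)^4·(+1)^1 = +1.
v=3: a=3^2·(≡1), b=3^-2·(≡1) mod 3; (1|3)=+1, (1|3)=+1; (−1)^{2·-2·1}·(+1)^-2·(+1)^2 = +1.
v=23: a=23^1·(≡17), b=23^3·(≡13) mod 23; (17|23)=-1, (13|23)=+1; (−1)^{1·3·11}·(-1)^3·(+1)^1 = +1.
Ram(a, b) = ∅: the form -28934·x² + 131905·y² − z² is isotropic over every ℚ_v, so by Hasse–Minkowski it is isotropic over ℚ.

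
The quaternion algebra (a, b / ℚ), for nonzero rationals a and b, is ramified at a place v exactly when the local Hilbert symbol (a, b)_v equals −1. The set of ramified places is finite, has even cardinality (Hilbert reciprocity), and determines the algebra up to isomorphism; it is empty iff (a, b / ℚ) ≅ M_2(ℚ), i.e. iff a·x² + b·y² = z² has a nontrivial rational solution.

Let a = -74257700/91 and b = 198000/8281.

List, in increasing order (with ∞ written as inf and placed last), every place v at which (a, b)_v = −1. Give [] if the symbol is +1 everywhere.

(a, b) ≡ (-1547, 55) mod (ℚ^×)²; places V = {2, 3, 5, 7, 11, 13, 17, 19, ∞}.
(a,b)_17: α=1, u≡14; β=0, v≡9 (mod 17); (14|17)=-1, (9|17)=+1; sign (−1)^0·-1^0·+1^1 = +1.
(a,b)_7: α=-1, u≡6; β=-2, v≡5 (mod 7); (6|7)=-1, (5|7)=-1; sign (−1)^0·-1^-2·-1^-1 = -1.
(a,b)_3: α=0, u≡1; β=2, v≡1 (mod 3); (1|3)=+1, (1|3)=+1; sign (−1)^0·+1^2·+1^0 = +1.
(a,b)_5: α=2, u≡2; β=3, v≡4 (mod 5); (2|5)=-1, (4|5)=+1; sign (−1)^0·-1^3·+1^2 = -1.
(a,b)_13: α=-1, u≡6; β=-2, v≡1 (mod 13); (6|13)=-1, (1|13)=+1; sign (−1)^0·-1^-2·+1^-1 = +1.
(a,b)_∞: sgn(-1547)=−, sgn(55)=+, so +1.
(a,b)_19: α=2, u≡11; β=0, v≡6 (mod 19); (11|19)=+1, (6|19)=+1; sign (−1)^0·+1^0·+1^2 = +1.
(a,b)_2: α=2, β=4; u≡5, v≡7 (mod 8); ε(u)ε(v)=0·1, αω(v)=2·0, βω(u)=4·1; sum ≡ 0  ⇒  +1.
(a,b)_11: α=2, u≡4; β=1, v≡9 (mod 11); (4|11)=+1, (9|11)=+1; sign (−1)^0·+1^1·+1^2 = +1.
Ram(-1547, 55) = {5, 7}; no ℚ_5-point on the conic.

[5, 7]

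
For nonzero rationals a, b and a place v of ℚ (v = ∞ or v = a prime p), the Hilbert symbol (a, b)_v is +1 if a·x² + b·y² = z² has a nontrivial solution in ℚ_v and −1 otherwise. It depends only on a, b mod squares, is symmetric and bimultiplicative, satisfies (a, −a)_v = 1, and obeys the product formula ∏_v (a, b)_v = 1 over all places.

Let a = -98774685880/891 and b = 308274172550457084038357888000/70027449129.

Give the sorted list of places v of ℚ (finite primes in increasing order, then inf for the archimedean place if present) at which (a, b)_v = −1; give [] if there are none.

[11, 13, 17, 23]

(a, b) ≡ (-559130, 1955) mod (ℚ^×)²; places V = {2, 3, 5, 11, 13, 17, 23, 41, 43, ∞}.
(a,b)_17: α=3, u≡5; β=9, v≡16 (mod 17); (5|17)=-1, (16|17)=+1; sign (−1)^0·-1^9·+1^3 = -1.
(a,b)_∞: sgn(-559130)=−, sgn(1955)=+, so +1.
(a,b)_2: α=3, β=10; u≡3, v≡3 (mod 8); ε(u)ε(v)=1·1, αω(v)=3·1, βω(u)=10·1; sum ≡ 0  ⇒  +1.
(a,b)_11: α=-1, u≡5; β=-4, v≡10 (mod 11); (5|11)=+1, (10|11)=-1; sign (−1)^0·+1^-4·-1^-1 = -1.
(a,b)_3: α=-4, u≡1; β=-14, v≡2 (mod 3); (1|3)=+1, (2|3)=-1; sign (−1)^0·+1^-14·-1^-4 = +1.
(a,b)_41: α=2, u≡30; β=4, v≡13 (mod 41); (30|41)=-1, (13|41)=-1; sign (−1)^0·-1^4·-1^2 = +1.
(a,b)_13: α=1, u≡2; β=2, v≡2 (mod 13); (2|13)=-1, (2|13)=-1; sign (−1)^0·-1^2·-1^1 = -1.
(a,b)_43: α=0, u≡22; β=2, v≡2 (mod 43); (22|43)=-1, (2|43)=-1; sign (−1)^0·-1^2·-1^0 = +1.
(a,b)_5: α=1, u≡4; β=3, v≡1 (mod 5); (4|5)=+1, (1|5)=+1; sign (−1)^0·+1^3·+1^1 = +1.
(a,b)_23: α=1, u≡4; β=1, v≡1 (mod 23); (4|23)=+1, (1|23)=+1; sign (−1)^1·+1^1·+1^1 = -1.
Ram(-559130, 1955) = {11, 13, 17, 23}; no ℚ_11-point on the conic.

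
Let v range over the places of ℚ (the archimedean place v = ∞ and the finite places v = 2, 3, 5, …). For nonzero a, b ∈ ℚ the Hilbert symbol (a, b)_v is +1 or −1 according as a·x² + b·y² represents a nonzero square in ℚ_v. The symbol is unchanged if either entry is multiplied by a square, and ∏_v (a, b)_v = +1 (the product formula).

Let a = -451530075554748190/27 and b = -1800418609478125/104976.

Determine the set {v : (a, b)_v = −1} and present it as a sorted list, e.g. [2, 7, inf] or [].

(a, b) ≡ (-2730, -85) mod (ℚ^×)²; places V = {2, 3, 5, 7, 11, 13, 17, ∞}.
(a,b)_5: α=1, u≡1; β=5, v≡2 (mod 5); (1|5)=+1, (2|5)=-1; sign (−1)^0·+1^5·-1^1 = -1.
(a,b)_13: α=3, u≡7; β=2, v≡5 (mod 13); (7|13)=-1, (5|13)=-1; sign (−1)^0·-1^2·-1^3 = -1.
(a,b)_17: α=4, u≡11; β=5, v≡5 (mod 17); (11|17)=-1, (5|17)=-1; sign (−1)^0·-1^5·-1^4 = -1.
(a,b)_7: α=5, u≡1; β=4, v≡5 (mod 7); (1|7)=+1, (5|7)=-1; sign (−1)^0·+1^4·-1^5 = -1.
(a,b)_∞: sgn(-2730)=−, sgn(-85)=−, so -1.
(a,b)_2: α=1, β=-4; u≡3, v≡3 (mod 8); ε(u)ε(v)=1·1, αω(v)=1·1, βω(u)=-4·1; sum ≡ 0  ⇒  +1.
(a,b)_11: α=4, u≡1; β=0, v≡4 (mod 11); (1|11)=+1, (4|11)=+1; sign (−1)^0·+1^0·+1^4 = +1.
(a,b)_3: α=-3, u≡2; β=-8, v≡2 (mod 3); (2|3)=-1, (2|3)=-1; sign (−1)^0·-1^-8·-1^-3 = -1.
|Ram(-2730, -85)| = 6, even; anisotropic at {3, 5, 7, 13, 17, ∞}.

[3, 5, 7, 13, 17, inf]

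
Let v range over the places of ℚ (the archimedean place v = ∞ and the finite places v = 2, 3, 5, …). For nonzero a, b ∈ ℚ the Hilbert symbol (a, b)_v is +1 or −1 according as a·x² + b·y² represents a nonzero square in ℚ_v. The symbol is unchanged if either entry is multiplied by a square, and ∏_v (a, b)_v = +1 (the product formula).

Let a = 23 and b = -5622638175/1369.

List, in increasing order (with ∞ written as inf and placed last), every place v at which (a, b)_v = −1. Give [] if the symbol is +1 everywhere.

[23, 31]

(a, b) ≡ (23, -69223) mod (ℚ^×)²; places V = {2, 3, 5, 7, 11, 19, 23, 29, 31, 37, ∞}.
(a,b)_37: α=0, u≡23; β=-2, v≡3 (mod 37); (23|37)=-1, (3|37)=+1; sign (−1)^0·-1^-2·+1^0 = +1.
(a,b)_11: α=0, u≡1; β=1, v≡2 (mod 11); (1|11)=+1, (2|11)=-1; sign (−1)^0·+1^1·-1^0 = +1.
(a,b)_3: α=0, u≡2; β=2, v≡2 (mod 3); (2|3)=-1, (2|3)=-1; sign (−1)^0·-1^2·-1^0 = +1.
(a,b)_7: α=0, u≡2; β=1, v≡2 (mod 7); (2|7)=+1, (2|7)=+1; sign (−1)^0·+1^1·+1^0 = +1.
(a,b)_19: α=0, u≡4; β=2, v≡18 (mod 19); (4|19)=+1, (18|19)=-1; sign (−1)^0·+1^2·-1^0 = +1.
(a,b)_∞: sgn(23)=+, sgn(-69223)=−, so +1.
(a,b)_5: α=0, u≡3; β=2, v≡2 (mod 5); (3|5)=-1, (2|5)=-1; sign (−1)^0·-1^2·-1^0 = +1.
(a,b)_31: α=0, u≡23; β=1, v≡30 (mod 31); (23|31)=-1, (30|31)=-1; sign (−1)^0·-1^1·-1^0 = -1.
(a,b)_2: α=0, β=0; u≡7, v≡1 (mod 8); ε(u)ε(v)=1·0, αω(v)=0·0, βω(u)=0·0; sum ≡ 0  ⇒  +1.
(a,b)_23: α=1, u≡1; β=0, v≡7 (mod 23); (1|23)=+1, (7|23)=-1; sign (−1)^0·+1^0·-1^1 = -1.
(a,b)_29: α=0, u≡23; β=1, v≡6 (mod 29); (23|29)=+1, (6|29)=+1; sign (−1)^0·+1^1·+1^0 = +1.
(23, -69223 / ℚ) ramifies at {23, 31}: a division algebra.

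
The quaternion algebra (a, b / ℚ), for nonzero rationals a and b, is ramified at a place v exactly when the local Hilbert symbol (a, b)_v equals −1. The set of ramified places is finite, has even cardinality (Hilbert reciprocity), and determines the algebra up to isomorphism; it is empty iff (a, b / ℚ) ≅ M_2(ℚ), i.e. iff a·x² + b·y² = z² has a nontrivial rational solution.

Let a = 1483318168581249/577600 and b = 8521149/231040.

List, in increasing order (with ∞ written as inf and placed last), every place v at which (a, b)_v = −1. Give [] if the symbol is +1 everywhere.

[3, 13]

Mod squares: a ≡ 1001, b ≡ 210. Check v ∈ {∞, 2, 3, 5, 7, 11, 13, 19}.
v=2: v_2(a)=-6, v_2(b)=-7; units ≡ 1, 1 (mod 8); ε·ε+αω+βω = 0·0+-6·0+-7·0 ≡ 0  ⇒  (a,b)_2 = +1.
v=19: a=19^-2·(≡14), b=19^-2·(≡11) mod 19; (14|19)=-1, (11|19)=+1; (−1)^{-2·-2·9}·(-1)^-2·(+1)^-2 = +1.
v=5: a=5^-2·(≡1), b=5^-1·(≡3) mod 5; (1|5)=+1, (3|5)=-1; (−1)^{-2·-1·2}·(+1)^-1·(-1)^-2 = +1.
v=∞: 1001 > 0 and 210 > 0  ⇒  (a,b)_∞ = +1.
v=3: a=3^2·(≡2), b=3^1·(≡1) mod 3; (2|3)=-1, (1|3)=+1; (−1)^{2·1·1}·(-1)^1·(+1)^2 = -1.
v=7: a=7^9·(≡3), b=7^5·(≡2) mod 7; (3|7)=-1, (2|7)=+1; (−1)^{9·5·3}·(-1)^5·(+1)^9 = +1.
v=11: a=11^1·(≡5), b=11^0·(≡3) mod 11; (5|11)=+1, (3|11)=+1; (−1)^{1·0·5}·(+1)^0·(+1)^1 = +1.
v=13: a=13^5·(≡9), b=13^2·(≡5) mod 13; (9|13)=+1, (5|13)=-1; (−1)^{5·2·6}·(+1)^2·(-1)^5 = -1.
(1001, 210 / ℚ) ramifies at {3, 13}: a division algebra.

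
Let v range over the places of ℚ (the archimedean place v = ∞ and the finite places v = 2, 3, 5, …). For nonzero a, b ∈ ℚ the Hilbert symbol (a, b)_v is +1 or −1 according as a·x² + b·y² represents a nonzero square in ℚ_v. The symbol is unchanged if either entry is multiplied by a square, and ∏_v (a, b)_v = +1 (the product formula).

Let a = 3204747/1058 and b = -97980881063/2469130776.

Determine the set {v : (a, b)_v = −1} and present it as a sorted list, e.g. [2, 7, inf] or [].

[2, 3, 13, 43]

(a, b) ≡ (86, -57018) mod (ℚ^×)²; places V = {2, 3, 7, 13, 17, 19, 23, 43, ∞}.
(a,b)_17: α=0, u≡15; β=1, v≡3 (mod 17); (15|17)=+1, (3|17)=-1; sign (−1)^0·+1^1·-1^0 = +1.
(a,b)_2: α=-1, β=-3; u≡3, v≡3 (mod 8); ε(u)ε(v)=1·1, αω(v)=-1·1, βω(u)=-3·1; sum ≡ 1  ⇒  -1.
(a,b)_3: α=2, u≡2; β=-5, v≡2 (mod 3); (2|3)=-1, (2|3)=-1; sign (−1)^0·-1^-5·-1^2 = -1.
(a,b)_13: α=2, u≡7; β=5, v≡6 (mod 13); (7|13)=-1, (6|13)=-1; sign (−1)^0·-1^5·-1^2 = -1.
(a,b)_19: α=0, u≡13; β=2, v≡1 (mod 19); (13|19)=-1, (1|19)=+1; sign (−1)^0·-1^2·+1^0 = +1.
(a,b)_∞: sgn(86)=+, sgn(-57018)=−, so +1.
(a,b)_7: α=2, u≡2; β=-4, v≡2 (mod 7); (2|7)=+1, (2|7)=+1; sign (−1)^0·+1^-4·+1^2 = +1.
(a,b)_23: α=-2, u≡21; β=-2, v≡20 (mod 23); (21|23)=-1, (20|23)=-1; sign (−1)^0·-1^-2·-1^-2 = +1.
(a,b)_43: α=1, u≡7; β=1, v≡29 (mod 43); (7|43)=-1, (29|43)=-1; sign (−1)^1·-1^1·-1^1 = -1.
Ram(86, -57018) = {2, 3, 13, 43}; no ℚ_2-point on the conic.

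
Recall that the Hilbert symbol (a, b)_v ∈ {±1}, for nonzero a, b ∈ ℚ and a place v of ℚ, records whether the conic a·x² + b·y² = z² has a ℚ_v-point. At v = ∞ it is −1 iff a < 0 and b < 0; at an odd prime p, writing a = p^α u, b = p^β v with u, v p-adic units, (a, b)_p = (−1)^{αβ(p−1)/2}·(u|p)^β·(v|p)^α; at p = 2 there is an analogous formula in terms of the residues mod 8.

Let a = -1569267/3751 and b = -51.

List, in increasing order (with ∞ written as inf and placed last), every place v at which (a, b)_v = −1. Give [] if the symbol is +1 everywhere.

[3, 7, 31, inf]

Mod squares: a ≡ -14973, b ≡ -51. Check v ∈ {∞, 2, 3, 7, 11, 17, 19, 23, 31}.
v=7: a=7^1·(≡6), b=7^0·(≡5) mod 7; (6|7)=-1, (5|7)=-1; (−1)^{1·0·3}·(-1)^0·(-1)^1 = -1.
v=23: a=23^1·(≡6), b=23^0·(≡18) mod 23; (6|23)=+1, (18|23)=+1; (−1)^{1·0·11}·(+1)^0·(+1)^1 = +1.
v=31: a=31^-1·(≡26), b=31^0·(≡11) mod 31; (26|31)=-1, (11|31)=-1; (−1)^{-1·0·15}·(-1)^0·(-1)^-1 = -1.
v=2: v_2(a)=0, v_2(b)=0; units ≡ 3, 5 (mod 8); ε·ε+αω+βω = 1·0+0·1+0·1 ≡ 0  ⇒  (a,b)_2 = +1.
v=11: a=11^-2·(≡9), b=11^0·(≡4) mod 11; (9|11)=+1, (4|11)=+1; (−1)^{-2·0·5}·(+1)^0·(+1)^-2 = +1.
v=∞: -14973 < 0 and -51 < 0  ⇒  (a,b)_∞ = -1.
v=19: a=19^2·(≡10), b=19^0·(≡6) mod 19; (10|19)=-1, (6|19)=+1; (−1)^{2·0·9}·(-1)^0·(+1)^2 = +1.
v=17: a=17^0·(≡8), b=17^1·(≡14) mod 17; (8|17)=+1, (14|17)=-1; (−1)^{0·1·8}·(+1)^1·(-1)^0 = +1.
v=3: a=3^3·(≡1), b=3^1·(≡1) mod 3; (1|3)=+1, (1|3)=+1; (−1)^{3·1·1}·(+1)^1·(+1)^3 = -1.
(-14973, -51 / ℚ) ramifies at {3, 7, 31, ∞}: a division algebra.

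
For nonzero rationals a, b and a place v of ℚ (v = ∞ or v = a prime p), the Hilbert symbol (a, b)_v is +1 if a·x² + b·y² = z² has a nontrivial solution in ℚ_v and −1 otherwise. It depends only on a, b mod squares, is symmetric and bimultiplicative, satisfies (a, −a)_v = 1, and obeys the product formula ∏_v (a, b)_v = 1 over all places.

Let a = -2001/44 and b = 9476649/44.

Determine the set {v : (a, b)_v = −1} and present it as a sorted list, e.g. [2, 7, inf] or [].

[3, 13, 19, 29]

(a, b) ≡ (-22011, 236379) mod (ℚ^×)²; places V = {2, 3, 7, 11, 13, 19, 23, 29, ∞}.
(a,b)_11: α=-1, u≡3; β=-1, v≡7 (mod 11); (3|11)=+1, (7|11)=-1; sign (−1)^1·+1^-1·-1^-1 = +1.
(a,b)_2: α=-2, β=-2; u≡5, v≡3 (mod 8); ε(u)ε(v)=0·1, αω(v)=-2·1, βω(u)=-2·1; sum ≡ 0  ⇒  +1.
(a,b)_∞: sgn(-22011)=−, sgn(236379)=+, so +1.
(a,b)_29: α=1, u≡7; β=1, v≡18 (mod 29); (7|29)=+1, (18|29)=-1; sign (−1)^0·+1^1·-1^1 = -1.
(a,b)_3: α=1, u≡1; β=3, v≡1 (mod 3); (1|3)=+1, (1|3)=+1; sign (−1)^1·+1^3·+1^1 = -1.
(a,b)_7: α=0, u≡4; β=2, v≡6 (mod 7); (4|7)=+1, (6|7)=-1; sign (−1)^0·+1^2·-1^0 = +1.
(a,b)_13: α=0, u≡8; β=1, v≡10 (mod 13); (8|13)=-1, (10|13)=+1; sign (−1)^0·-1^1·+1^0 = -1.
(a,b)_19: α=0, u≡18; β=1, v≡13 (mod 19); (18|19)=-1, (13|19)=-1; sign (−1)^0·-1^1·-1^0 = -1.
(a,b)_23: α=1, u≡9; β=0, v≡9 (mod 23); (9|23)=+1, (9|23)=+1; sign (−1)^0·+1^0·+1^1 = +1.
(-22011, 236379 / ℚ) ramifies at {3, 13, 19, 29}: a division algebra.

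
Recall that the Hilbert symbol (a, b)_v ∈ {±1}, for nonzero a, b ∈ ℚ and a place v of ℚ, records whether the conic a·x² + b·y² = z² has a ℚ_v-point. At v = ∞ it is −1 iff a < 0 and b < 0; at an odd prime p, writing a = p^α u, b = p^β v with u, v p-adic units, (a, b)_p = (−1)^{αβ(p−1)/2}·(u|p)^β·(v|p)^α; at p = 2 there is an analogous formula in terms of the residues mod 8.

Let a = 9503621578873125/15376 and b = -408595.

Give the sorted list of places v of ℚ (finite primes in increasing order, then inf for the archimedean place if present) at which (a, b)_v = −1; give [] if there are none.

[5, 23]

(a, b) ≡ (253, -408595) mod (ℚ^×)²; places V = {2, 3, 5, 11, 17, 19, 23, 31, ∞}.
(a,b)_23: α=3, u≡14; β=1, v≡14 (mod 23); (14|23)=-1, (14|23)=-1; sign (−1)^1·-1^1·-1^3 = -1.
(a,b)_5: α=4, u≡2; β=1, v≡1 (mod 5); (2|5)=-1, (1|5)=+1; sign (−1)^0·-1^1·+1^4 = -1.
(a,b)_∞: sgn(253)=+, sgn(-408595)=−, so +1.
(a,b)_11: α=3, u≡1; β=1, v≡2 (mod 11); (1|11)=+1, (2|11)=-1; sign (−1)^1·+1^1·-1^3 = +1.
(a,b)_17: α=2, u≡8; β=1, v≡3 (mod 17); (8|17)=+1, (3|17)=-1; sign (−1)^0·+1^1·-1^2 = +1.
(a,b)_19: α=2, u≡17; β=1, v≡3 (mod 19); (17|19)=+1, (3|19)=-1; sign (−1)^0·+1^1·-1^2 = +1.
(a,b)_3: α=2, u≡1; β=0, v≡2 (mod 3); (1|3)=+1, (2|3)=-1; sign (−1)^0·+1^0·-1^2 = +1.
(a,b)_31: α=-2, u≡20; β=0, v≡16 (mod 31); (20|31)=+1, (16|31)=+1; sign (−1)^0·+1^0·+1^-2 = +1.
(a,b)_2: α=-4, β=0; u≡5, v≡5 (mod 8); ε(u)ε(v)=0·0, αω(v)=-4·1, βω(u)=0·1; sum ≡ 0  ⇒  +1.
|Ram(253, -408595)| = 2, even; anisotropic at {5, 23}.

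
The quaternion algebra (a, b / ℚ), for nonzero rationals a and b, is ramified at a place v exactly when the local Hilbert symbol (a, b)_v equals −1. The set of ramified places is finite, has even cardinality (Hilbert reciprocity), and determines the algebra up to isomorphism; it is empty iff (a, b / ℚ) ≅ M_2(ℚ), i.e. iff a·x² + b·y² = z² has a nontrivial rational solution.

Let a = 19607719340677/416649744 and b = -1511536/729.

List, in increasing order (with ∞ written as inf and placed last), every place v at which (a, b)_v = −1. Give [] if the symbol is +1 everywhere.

[]

Mod squares: a ≡ 13, b ≡ -559. Check v ∈ {∞, 2, 3, 7, 13, 43}.
v=43: a=43^2·(≡36), b=43^1·(≡32) mod 43; (36|43)=+1, (32|43)=-1; (−1)^{2·1·21}·(+1)^1·(-1)^2 = +1.
v=3: a=3^-12·(≡1), b=3^-6·(≡2) mod 3; (1|3)=+1, (2|3)=-1; (−1)^{-12·-6·1}·(+1)^-6·(-1)^-12 = +1.
v=2: v_2(a)=-4, v_2(b)=4; units ≡ 5, 1 (mod 8); ε·ε+αω+βω = 0·0+-4·0+4·1 ≡ 0  ⇒  (a,b)_2 = +1.
v=7: a=7^-2·(≡3), b=7^0·(≡2) mod 7; (3|7)=-1, (2|7)=+1; (−1)^{-2·0·3}·(-1)^0·(+1)^-2 = +1.
v=13: a=13^9·(≡4), b=13^3·(≡1) mod 13; (4|13)=+1, (1|13)=+1; (−1)^{9·3·6}·(+1)^3·(+1)^9 = +1.
v=∞: 13 > 0 and -559 < 0  ⇒  (a,b)_∞ = +1.
Every local symbol is +1, so the conic 13·x² + -559·y² = z² has ℚ_v-points for all v and hence a ℚ-point; (a, b / ℚ) ≅ M_2(ℚ).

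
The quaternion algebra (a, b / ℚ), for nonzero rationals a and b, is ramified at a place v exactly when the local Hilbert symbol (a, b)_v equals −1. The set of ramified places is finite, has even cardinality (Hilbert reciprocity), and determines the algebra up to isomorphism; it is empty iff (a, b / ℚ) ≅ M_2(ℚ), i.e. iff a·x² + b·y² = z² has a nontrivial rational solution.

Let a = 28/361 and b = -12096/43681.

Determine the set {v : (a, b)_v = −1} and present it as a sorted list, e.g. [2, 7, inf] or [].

(a, b) ≡ (7, -21) mod (ℚ^×)²; places V = {2, 3, 7, 11, 19, ∞}.
(a,b)_∞: sgn(7)=+, sgn(-21)=−, so +1.
(a,b)_2: α=2, β=6; u≡7, v≡3 (mod 8); ε(u)ε(v)=1·1, αω(v)=2·1, βω(u)=6·0; sum ≡ 1  ⇒  -1.
(a,b)_3: α=0, u≡1; β=3, v≡2 (mod 3); (1|3)=+1, (2|3)=-1; sign (−1)^0·+1^3·-1^0 = +1.
(a,b)_11: α=0, u≡8; β=-2, v≡9 (mod 11); (8|11)=-1, (9|11)=+1; sign (−1)^0·-1^-2·+1^0 = +1.
(a,b)_7: α=1, u≡1; β=1, v≡1 (mod 7); (1|7)=+1, (1|7)=+1; sign (−1)^1·+1^1·+1^1 = -1.
(a,b)_19: α=-2, u≡9; β=-2, v≡1 (mod 19); (9|19)=+1, (1|19)=+1; sign (−1)^0·+1^-2·+1^-2 = +1.
Ram(7, -21) = {2, 7}; no ℚ_2-point on the conic.

[2, 7]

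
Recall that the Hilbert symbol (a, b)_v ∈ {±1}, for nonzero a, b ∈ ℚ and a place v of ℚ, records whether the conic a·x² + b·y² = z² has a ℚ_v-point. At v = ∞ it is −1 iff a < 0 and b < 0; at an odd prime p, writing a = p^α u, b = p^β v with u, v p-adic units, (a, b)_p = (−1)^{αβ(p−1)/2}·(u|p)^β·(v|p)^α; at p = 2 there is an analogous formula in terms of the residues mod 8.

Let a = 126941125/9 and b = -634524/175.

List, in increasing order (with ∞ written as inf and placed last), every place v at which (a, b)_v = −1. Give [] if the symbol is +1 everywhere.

(a, b) ≡ (5077645, -9177) mod (ℚ^×)²; places V = {2, 3, 5, 7, 11, 17, 19, 23, 31, 41, 47, ∞}.
(a,b)_∞: sgn(5077645)=+, sgn(-9177)=−, so +1.
(a,b)_47: α=1, u≡44; β=0, v≡38 (mod 47); (44|47)=-1, (38|47)=-1; sign (−1)^0·-1^0·-1^1 = -1.
(a,b)_3: α=-2, u≡1; β=1, v≡1 (mod 3); (1|3)=+1, (1|3)=+1; sign (−1)^0·+1^1·+1^-2 = +1.
(a,b)_19: α=0, u≡6; β=1, v≡11 (mod 19); (6|19)=+1, (11|19)=+1; sign (−1)^0·+1^1·+1^0 = +1.
(a,b)_23: α=0, u≡6; β=1, v≡14 (mod 23); (6|23)=+1, (14|23)=-1; sign (−1)^0·+1^1·-1^0 = +1.
(a,b)_5: α=3, u≡1; β=-2, v≡3 (mod 5); (1|5)=+1, (3|5)=-1; sign (−1)^0·+1^-2·-1^3 = -1.
(a,b)_31: α=1, u≡6; β=0, v≡24 (mod 31); (6|31)=-1, (24|31)=-1; sign (−1)^0·-1^0·-1^1 = -1.
(a,b)_7: α=0, u≡5; β=-1, v≡3 (mod 7); (5|7)=-1, (3|7)=-1; sign (−1)^0·-1^-1·-1^0 = -1.
(a,b)_2: α=0, β=2; u≡5, v≡7 (mod 8); ε(u)ε(v)=0·1, αω(v)=0·0, βω(u)=2·1; sum ≡ 0  ⇒  +1.
(a,b)_41: α=1, u≡33; β=0, v≡3 (mod 41); (33|41)=+1, (3|41)=-1; sign (−1)^0·+1^0·-1^1 = -1.
(a,b)_11: α=0, u≡4; β=2, v≡8 (mod 11); (4|11)=+1, (8|11)=-1; sign (−1)^0·+1^2·-1^0 = +1.
(a,b)_17: α=1, u≡5; β=0, v≡7 (mod 17); (5|17)=-1, (7|17)=-1; sign (−1)^0·-1^0·-1^1 = -1.
Ram(5077645, -9177) = {5, 7, 17, 31, 41, 47}; no ℚ_5-point on the conic.

[5, 7, 17, 31, 41, 47]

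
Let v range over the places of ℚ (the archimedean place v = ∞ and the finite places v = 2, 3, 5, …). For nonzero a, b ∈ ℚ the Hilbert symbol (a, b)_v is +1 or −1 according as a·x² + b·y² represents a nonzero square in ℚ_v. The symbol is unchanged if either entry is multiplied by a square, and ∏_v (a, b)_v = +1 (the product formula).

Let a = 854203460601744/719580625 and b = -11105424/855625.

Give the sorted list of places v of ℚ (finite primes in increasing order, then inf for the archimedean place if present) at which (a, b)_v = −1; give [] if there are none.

[19, 23]

(a, b) ≡ (13409, -8569) mod (ℚ^×)²; places V = {2, 3, 5, 11, 19, 23, 29, 37, 41, 53, ∞}.
(a,b)_11: α=1, u≡4; β=1, v≡7 (mod 11); (4|11)=+1, (7|11)=-1; sign (−1)^1·+1^1·-1^1 = +1.
(a,b)_19: α=2, u≡14; β=1, v≡9 (mod 19); (14|19)=-1, (9|19)=+1; sign (−1)^0·-1^1·+1^2 = -1.
(a,b)_2: α=4, β=4; u≡1, v≡7 (mod 8); ε(u)ε(v)=0·1, αω(v)=4·0, βω(u)=4·0; sum ≡ 0  ⇒  +1.
(a,b)_∞: sgn(13409)=+, sgn(-8569)=−, so +1.
(a,b)_5: α=-4, u≡1; β=-4, v≡4 (mod 5); (1|5)=+1, (4|5)=+1; sign (−1)^0·+1^-4·+1^-4 = +1.
(a,b)_23: α=1, u≡4; β=0, v≡17 (mod 23); (4|23)=+1, (17|23)=-1; sign (−1)^0·+1^0·-1^1 = -1.
(a,b)_53: α=1, u≡35; β=0, v≡25 (mod 53); (35|53)=-1, (25|53)=+1; sign (−1)^0·-1^0·+1^1 = +1.
(a,b)_37: α=-2, u≡29; β=-2, v≡24 (mod 37); (29|37)=-1, (24|37)=-1; sign (−1)^0·-1^-2·-1^-2 = +1.
(a,b)_41: α=2, u≡5; β=1, v≡25 (mod 41); (5|41)=+1, (25|41)=+1; sign (−1)^0·+1^1·+1^2 = +1.
(a,b)_3: α=8, u≡2; β=4, v≡2 (mod 3); (2|3)=-1, (2|3)=-1; sign (−1)^0·-1^4·-1^8 = +1.
(a,b)_29: α=-2, u≡12; β=0, v≡14 (mod 29); (12|29)=-1, (14|29)=-1; sign (−1)^0·-1^0·-1^-2 = +1.
|Ram(13409, -8569)| = 2, even; anisotropic at {19, 23}.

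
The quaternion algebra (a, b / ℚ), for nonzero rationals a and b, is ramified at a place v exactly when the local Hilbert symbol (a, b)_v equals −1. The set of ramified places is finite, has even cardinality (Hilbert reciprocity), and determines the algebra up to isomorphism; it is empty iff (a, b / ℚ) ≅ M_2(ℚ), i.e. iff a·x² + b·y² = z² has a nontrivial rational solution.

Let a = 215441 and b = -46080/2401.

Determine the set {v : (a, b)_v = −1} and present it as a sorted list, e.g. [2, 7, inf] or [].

[17, 19]

(a, b) ≡ (215441, -5) mod (ℚ^×)²; places V = {2, 3, 5, 7, 17, 19, 23, 29, ∞}.
(a,b)_∞: sgn(215441)=+, sgn(-5)=−, so +1.
(a,b)_7: α=0, u≡2; β=-4, v≡1 (mod 7); (2|7)=+1, (1|7)=+1; sign (−1)^0·+1^-4·+1^0 = +1.
(a,b)_23: α=1, u≡6; β=0, v≡9 (mod 23); (6|23)=+1, (9|23)=+1; sign (−1)^0·+1^0·+1^1 = +1.
(a,b)_29: α=1, u≡5; β=0, v≡24 (mod 29); (5|29)=+1, (24|29)=+1; sign (−1)^0·+1^0·+1^1 = +1.
(a,b)_3: α=0, u≡2; β=2, v≡1 (mod 3); (2|3)=-1, (1|3)=+1; sign (−1)^0·-1^2·+1^0 = +1.
(a,b)_17: α=1, u≡8; β=0, v≡6 (mod 17); (8|17)=+1, (6|17)=-1; sign (−1)^0·+1^0·-1^1 = -1.
(a,b)_2: α=0, β=10; u≡1, v≡3 (mod 8); ε(u)ε(v)=0·1, αω(v)=0·1, βω(u)=10·0; sum ≡ 0  ⇒  +1.
(a,b)_5: α=0, u≡1; β=1, v≡4 (mod 5); (1|5)=+1, (4|5)=+1; sign (−1)^0·+1^1·+1^0 = +1.
(a,b)_19: α=1, u≡15; β=0, v≡2 (mod 19); (15|19)=-1, (2|19)=-1; sign (−1)^0·-1^0·-1^1 = -1.
Ram(215441, -5) = {17, 19}; no ℚ_17-point on the conic.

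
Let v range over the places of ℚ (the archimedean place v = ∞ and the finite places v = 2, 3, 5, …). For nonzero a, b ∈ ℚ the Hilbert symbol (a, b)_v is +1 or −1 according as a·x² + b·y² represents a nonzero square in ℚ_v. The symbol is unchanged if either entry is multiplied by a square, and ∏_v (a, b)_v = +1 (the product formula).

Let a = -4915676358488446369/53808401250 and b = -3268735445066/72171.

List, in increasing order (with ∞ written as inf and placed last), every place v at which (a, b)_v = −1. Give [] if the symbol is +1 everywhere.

Mod squares: a ≡ -2, b ≡ -286. Check v ∈ {∞, 2, 3, 5, 7, 11, 13, 37}.
v=∞: -2 < 0 and -286 < 0  ⇒  (a,b)_∞ = -1.
v=5: a=5^-4·(≡3), b=5^0·(≡4) mod 5; (3|5)=-1, (4|5)=+1; (−1)^{-4·0·2}·(-1)^0·(+1)^-4 = +1.
v=11: a=11^0·(≡5), b=11^-1·(≡6) mod 11; (5|11)=+1, (6|11)=-1; (−1)^{0·-1·5}·(+1)^-1·(-1)^0 = +1.
v=3: a=3^-16·(≡1), b=3^-8·(≡2) mod 3; (1|3)=+1, (2|3)=-1; (−1)^{-16·-8·1}·(+1)^-8·(-1)^-16 = +1.
v=13: a=13^4·(≡11), b=13^1·(≡9) mod 13; (11|13)=-1, (9|13)=+1; (−1)^{4·1·6}·(-1)^1·(+1)^4 = -1.
v=37: a=37^8·(≡15), b=37^6·(≡1) mod 37; (15|37)=-1, (1|37)=+1; (−1)^{8·6·18}·(-1)^6·(+1)^8 = +1.
v=2: v_2(a)=-1, v_2(b)=1; units ≡ 7, 1 (mod 8); ε·ε+αω+βω = 1·0+-1·0+1·0 ≡ 0  ⇒  (a,b)_2 = +1.
v=7: a=7^2·(≡5), b=7^2·(≡2) mod 7; (5|7)=-1, (2|7)=+1; (−1)^{2·2·3}·(-1)^2·(+1)^2 = +1.
(-2, -286 / ℚ) ramifies at {13, ∞}: a division algebra.

[13, inf]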